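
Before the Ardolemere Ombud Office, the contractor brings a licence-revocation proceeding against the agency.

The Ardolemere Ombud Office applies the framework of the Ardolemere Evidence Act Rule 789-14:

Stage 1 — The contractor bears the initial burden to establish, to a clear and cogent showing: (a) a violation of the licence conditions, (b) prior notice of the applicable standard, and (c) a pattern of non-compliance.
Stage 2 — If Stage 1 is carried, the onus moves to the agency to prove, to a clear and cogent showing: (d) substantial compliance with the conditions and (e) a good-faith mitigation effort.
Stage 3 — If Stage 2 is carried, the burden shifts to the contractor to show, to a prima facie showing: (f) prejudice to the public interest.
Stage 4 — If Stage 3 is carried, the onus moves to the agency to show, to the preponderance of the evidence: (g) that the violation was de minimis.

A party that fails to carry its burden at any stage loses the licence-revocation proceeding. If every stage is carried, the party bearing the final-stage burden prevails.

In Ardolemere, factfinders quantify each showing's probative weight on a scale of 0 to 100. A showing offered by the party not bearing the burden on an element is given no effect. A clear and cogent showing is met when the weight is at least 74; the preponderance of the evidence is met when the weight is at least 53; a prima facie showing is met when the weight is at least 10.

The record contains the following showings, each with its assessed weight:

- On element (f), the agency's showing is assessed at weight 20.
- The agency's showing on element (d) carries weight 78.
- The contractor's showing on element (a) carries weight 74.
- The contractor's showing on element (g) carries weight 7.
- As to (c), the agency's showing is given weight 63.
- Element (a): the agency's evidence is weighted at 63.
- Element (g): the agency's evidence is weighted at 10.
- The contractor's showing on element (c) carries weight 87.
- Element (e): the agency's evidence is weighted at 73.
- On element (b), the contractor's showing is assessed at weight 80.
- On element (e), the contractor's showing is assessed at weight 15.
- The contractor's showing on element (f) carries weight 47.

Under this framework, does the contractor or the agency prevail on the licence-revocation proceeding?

Stage 1 — burden on contractor; standard: a clear and cogent showing (weight is at least 74).
    (a): 74 (agency's 63 disregarded) ≥ 74 [met]
    (b): 80 ≥ 74 [met]
    (c): 87 (agency's 63 disregarded) ≥ 74 [met]
  All elements met. The burden passes to the agency.
Stage 2 — burden on agency; standard: a clear and cogent showing (weight is at least 74).
    (d): 78 ≥ 74 [met]
    (e): 73 (contractor's 15 disregarded) < 74 [not met]
  Not every element is met, so the agency fails to carry Stage 2.
The analysis ends at Stage 2; the contractor prevails.

contractor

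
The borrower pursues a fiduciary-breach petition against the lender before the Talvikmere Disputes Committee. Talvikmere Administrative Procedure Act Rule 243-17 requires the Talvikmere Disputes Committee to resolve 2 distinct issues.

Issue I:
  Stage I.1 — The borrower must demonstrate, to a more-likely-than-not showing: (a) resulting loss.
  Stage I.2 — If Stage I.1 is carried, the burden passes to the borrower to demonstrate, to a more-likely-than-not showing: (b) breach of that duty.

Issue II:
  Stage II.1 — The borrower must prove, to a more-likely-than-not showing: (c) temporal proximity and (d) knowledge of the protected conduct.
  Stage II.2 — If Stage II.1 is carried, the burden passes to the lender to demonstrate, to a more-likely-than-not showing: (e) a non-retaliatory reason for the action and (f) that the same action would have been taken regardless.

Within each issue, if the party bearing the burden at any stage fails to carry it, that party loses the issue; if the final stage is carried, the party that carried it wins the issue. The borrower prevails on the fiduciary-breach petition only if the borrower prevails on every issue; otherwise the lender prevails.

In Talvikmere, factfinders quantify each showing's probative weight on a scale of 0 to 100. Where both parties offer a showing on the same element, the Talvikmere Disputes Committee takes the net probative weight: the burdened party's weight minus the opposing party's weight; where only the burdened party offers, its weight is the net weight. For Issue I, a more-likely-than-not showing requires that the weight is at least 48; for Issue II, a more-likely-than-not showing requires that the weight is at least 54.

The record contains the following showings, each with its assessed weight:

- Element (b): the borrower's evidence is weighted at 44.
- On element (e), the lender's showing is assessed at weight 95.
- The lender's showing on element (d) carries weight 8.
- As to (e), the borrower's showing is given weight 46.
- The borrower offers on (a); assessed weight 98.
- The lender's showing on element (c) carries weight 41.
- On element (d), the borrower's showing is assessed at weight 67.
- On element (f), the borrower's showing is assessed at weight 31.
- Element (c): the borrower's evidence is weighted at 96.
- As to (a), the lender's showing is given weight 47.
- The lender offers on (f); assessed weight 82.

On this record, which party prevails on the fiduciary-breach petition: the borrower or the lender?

— Issue I —
Stage I.1 (borrower, a more-likely-than-not showing, weight is at least 48): (a) net 98−47=51 ≥ 48 — meets.
  Stage I.1 carried; the burden remains with the borrower.
Stage I.2 (borrower, a more-likely-than-not showing, weight is at least 48): (b) 44 < 48 — fails.
  Not every element is met, so the borrower fails to carry Stage I.2.
So the lender prevails on this issue.
— Issue II —
At Stage II.1 the borrower must meet a more-likely-than-not showing (weight is at least 54): on (c) the weight is 96 less the opposing 41 gives net 55, ≥ 54, so (c) meets the standard; on (d) the weight is 67 less the opposing 8 gives net 59, ≥ 54, so (d) meets the standard.
  Stage II.1 is satisfied; the onus moves to the lender.
At Stage II.2 the lender must meet a more-likely-than-not showing (weight is at least 54): on (e) the weight is 95 less the opposing 46 gives net 49, which does not reach 54, so (e) does not meet the standard; on (f) the weight is 82 less the opposing 31 gives net 51, which does not reach 54, so (f) does not meet the standard.
  Not every element is met, so the lender fails to carry Stage II.2.
The analysis ends at Stage II.2; the borrower prevails on this issue.
Per-issue: Issue I → lender; Issue II → borrower. The borrower must prevail on every issue; overall, the lender prevails.

lender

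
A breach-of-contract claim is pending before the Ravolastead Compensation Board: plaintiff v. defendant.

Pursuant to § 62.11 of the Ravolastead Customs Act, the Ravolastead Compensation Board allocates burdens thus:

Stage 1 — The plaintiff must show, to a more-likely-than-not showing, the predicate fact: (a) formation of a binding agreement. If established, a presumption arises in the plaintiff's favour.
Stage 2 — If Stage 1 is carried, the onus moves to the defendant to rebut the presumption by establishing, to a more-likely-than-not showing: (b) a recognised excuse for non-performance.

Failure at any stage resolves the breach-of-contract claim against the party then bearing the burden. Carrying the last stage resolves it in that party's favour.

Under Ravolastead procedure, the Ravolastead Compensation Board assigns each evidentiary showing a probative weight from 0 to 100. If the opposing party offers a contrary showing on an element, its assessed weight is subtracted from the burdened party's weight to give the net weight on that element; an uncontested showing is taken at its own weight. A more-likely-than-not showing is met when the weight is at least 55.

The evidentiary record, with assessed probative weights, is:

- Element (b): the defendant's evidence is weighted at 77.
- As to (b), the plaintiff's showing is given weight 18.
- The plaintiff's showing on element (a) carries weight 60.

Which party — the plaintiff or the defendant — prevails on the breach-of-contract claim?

Stage 1 (plaintiff, a more-likely-than-not showing, weight is at least 55): (a) 60 ≥ 55 — meets.
  The plaintiff carries Stage 1; the defendant now bears the burden.
Stage 2 (defendant, a more-likely-than-not showing, weight is at least 55): (b) net 77−18=59 ≥ 55 — meets.
  Stage 2 carried; the final stage is satisfied.
With every stage satisfied, the defendant prevails.

defendant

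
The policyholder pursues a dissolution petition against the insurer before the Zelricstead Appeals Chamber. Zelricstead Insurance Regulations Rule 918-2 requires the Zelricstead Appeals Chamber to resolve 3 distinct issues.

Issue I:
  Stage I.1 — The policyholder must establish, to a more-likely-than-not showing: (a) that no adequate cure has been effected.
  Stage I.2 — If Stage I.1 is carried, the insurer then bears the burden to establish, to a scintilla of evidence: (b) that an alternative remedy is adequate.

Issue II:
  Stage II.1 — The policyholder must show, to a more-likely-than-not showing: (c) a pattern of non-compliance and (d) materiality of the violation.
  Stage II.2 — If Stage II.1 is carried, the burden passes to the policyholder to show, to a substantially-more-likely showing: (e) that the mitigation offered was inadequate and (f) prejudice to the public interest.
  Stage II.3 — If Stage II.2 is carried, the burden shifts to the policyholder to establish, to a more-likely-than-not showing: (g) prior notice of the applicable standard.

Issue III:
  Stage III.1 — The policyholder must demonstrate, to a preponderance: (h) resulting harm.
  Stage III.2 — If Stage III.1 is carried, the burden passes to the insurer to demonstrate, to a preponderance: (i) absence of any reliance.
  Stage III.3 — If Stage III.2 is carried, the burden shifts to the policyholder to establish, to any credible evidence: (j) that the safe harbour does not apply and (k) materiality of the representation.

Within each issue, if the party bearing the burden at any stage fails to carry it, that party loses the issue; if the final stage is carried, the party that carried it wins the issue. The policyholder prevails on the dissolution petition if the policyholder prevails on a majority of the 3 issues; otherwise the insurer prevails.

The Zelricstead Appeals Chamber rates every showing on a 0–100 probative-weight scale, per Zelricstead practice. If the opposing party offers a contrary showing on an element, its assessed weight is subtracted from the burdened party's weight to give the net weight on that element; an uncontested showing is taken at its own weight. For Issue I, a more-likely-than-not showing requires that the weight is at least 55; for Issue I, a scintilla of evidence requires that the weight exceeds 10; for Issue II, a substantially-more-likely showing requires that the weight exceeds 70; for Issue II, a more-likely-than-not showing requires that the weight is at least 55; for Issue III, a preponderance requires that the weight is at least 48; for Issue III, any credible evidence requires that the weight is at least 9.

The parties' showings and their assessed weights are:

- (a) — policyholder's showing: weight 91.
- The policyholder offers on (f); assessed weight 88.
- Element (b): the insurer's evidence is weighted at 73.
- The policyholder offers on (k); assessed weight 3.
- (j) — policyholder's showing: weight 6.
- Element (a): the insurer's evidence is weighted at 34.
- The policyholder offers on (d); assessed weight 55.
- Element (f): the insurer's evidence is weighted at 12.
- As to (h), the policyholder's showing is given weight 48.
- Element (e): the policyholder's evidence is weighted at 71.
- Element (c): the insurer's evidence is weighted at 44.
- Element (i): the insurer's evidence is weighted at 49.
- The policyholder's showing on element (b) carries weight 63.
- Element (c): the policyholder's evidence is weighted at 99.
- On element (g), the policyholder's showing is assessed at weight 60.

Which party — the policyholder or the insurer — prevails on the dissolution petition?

— Issue I —
At Stage I.1 the policyholder must meet a more-likely-than-not showing (weight is at least 55): on (a) the weight is 91 less the opposing 34 gives net 57, ≥ 55, so (a) meets the standard.
  All elements met. The burden passes to the insurer.
At Stage I.2 the insurer must meet a scintilla of evidence (weight exceeds 10): on (b) the weight is 73 less the opposing 63 gives net 10, ≤ 10, so (b) does not meet the standard.
  Not every element is met, so the insurer fails to carry Stage I.2.
The analysis ends at Stage I.2; the policyholder prevails on this issue.
— Issue II —
Stage II.1 — burden on policyholder; standard: a more-likely-than-not showing (weight is at least 55).
    (c): 99 − 44 = 55 ≥ 55 [met]
    (d): 55 ≥ 55 [met]
  All elements met. The policyholder retains the burden for Stage II.2.
Stage II.2 — burden on policyholder; standard: a substantially-more-likely showing (weight exceeds 70).
    (e): 71 > 70 [met]
    (f): 88 − 12 = 76 > 70 [met]
  All elements met. The policyholder retains the burden for Stage II.3.
Stage II.3 — burden on policyholder; standard: a more-likely-than-not showing (weight is at least 55).
    (g): 60 ≥ 55 [met]
  All elements met at the final stage.
Every stage carried; the policyholder prevails on this issue.
— Issue III —
Stage III.1 (policyholder, a preponderance, weight is at least 48): (h) 48 ≥ 48 — meets.
  All elements met. The burden passes to the insurer.
Stage III.2 (insurer, a preponderance, weight is at least 48): (i) 49 ≥ 48 — meets.
  Stage III.2 is satisfied; the onus moves to the policyholder.
Stage III.3 (policyholder, any credible evidence, weight is at least 9): (j) 6 < 9 — fails; (k) 3 < 9 — fails.
  Stage III.3 not carried; the policyholder fails its burden.
So the insurer prevails on this issue.
Per-issue: Issue I → policyholder; Issue II → policyholder; Issue III → insurer. The policyholder must prevail on a majority of issues; overall, the policyholder prevails.

policyholder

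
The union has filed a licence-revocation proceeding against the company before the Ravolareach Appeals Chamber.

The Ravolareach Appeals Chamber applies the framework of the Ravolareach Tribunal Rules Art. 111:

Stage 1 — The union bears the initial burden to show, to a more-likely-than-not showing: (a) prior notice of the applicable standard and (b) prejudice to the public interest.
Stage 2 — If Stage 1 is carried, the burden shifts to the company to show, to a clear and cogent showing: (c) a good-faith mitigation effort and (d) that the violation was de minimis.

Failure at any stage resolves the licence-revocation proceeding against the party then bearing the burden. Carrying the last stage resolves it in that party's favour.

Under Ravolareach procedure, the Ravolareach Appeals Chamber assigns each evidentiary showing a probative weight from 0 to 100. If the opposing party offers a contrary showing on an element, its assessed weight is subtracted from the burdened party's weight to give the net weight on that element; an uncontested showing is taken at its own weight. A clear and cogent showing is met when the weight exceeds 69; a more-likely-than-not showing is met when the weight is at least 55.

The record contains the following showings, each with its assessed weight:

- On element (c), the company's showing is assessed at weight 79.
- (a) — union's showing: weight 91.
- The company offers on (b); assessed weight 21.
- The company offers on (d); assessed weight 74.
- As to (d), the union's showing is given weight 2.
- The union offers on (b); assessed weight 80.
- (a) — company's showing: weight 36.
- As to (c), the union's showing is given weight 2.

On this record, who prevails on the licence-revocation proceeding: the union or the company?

company

Stage 1 (union, a more-likely-than-not showing, weight is at least 55): (a) net 91−36=55 ≥ 55 — meets; (b) net 80−21=59 ≥ 55 — meets.
  Stage 1 is satisfied; the onus moves to the company.
Stage 2 (company, a clear and cogent showing, weight exceeds 69): (c) net 79−2=77 > 69 — meets; (d) net 74−2=72 > 69 — meets.
  The company carries the last stage.
With every stage satisfied, the company prevails.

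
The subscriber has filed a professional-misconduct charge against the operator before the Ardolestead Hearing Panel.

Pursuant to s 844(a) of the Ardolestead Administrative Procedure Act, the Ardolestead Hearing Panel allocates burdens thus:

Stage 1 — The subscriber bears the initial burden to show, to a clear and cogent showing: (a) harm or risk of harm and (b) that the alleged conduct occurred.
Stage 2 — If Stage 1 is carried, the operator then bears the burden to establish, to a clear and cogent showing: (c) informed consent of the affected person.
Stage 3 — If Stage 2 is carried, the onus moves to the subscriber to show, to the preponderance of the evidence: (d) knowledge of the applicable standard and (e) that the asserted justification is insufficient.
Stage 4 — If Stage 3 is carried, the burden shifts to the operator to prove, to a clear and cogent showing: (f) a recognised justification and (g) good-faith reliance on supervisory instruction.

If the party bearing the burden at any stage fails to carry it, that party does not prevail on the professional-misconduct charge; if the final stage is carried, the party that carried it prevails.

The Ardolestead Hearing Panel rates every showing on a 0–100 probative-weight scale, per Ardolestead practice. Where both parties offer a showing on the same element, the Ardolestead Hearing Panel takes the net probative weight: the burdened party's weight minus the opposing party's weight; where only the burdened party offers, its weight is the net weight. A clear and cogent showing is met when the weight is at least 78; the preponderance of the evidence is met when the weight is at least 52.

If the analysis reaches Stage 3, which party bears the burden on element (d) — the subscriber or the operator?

Stage 3's rule assigns the burden to the subscriber (to the preponderance of the evidence).

subscriber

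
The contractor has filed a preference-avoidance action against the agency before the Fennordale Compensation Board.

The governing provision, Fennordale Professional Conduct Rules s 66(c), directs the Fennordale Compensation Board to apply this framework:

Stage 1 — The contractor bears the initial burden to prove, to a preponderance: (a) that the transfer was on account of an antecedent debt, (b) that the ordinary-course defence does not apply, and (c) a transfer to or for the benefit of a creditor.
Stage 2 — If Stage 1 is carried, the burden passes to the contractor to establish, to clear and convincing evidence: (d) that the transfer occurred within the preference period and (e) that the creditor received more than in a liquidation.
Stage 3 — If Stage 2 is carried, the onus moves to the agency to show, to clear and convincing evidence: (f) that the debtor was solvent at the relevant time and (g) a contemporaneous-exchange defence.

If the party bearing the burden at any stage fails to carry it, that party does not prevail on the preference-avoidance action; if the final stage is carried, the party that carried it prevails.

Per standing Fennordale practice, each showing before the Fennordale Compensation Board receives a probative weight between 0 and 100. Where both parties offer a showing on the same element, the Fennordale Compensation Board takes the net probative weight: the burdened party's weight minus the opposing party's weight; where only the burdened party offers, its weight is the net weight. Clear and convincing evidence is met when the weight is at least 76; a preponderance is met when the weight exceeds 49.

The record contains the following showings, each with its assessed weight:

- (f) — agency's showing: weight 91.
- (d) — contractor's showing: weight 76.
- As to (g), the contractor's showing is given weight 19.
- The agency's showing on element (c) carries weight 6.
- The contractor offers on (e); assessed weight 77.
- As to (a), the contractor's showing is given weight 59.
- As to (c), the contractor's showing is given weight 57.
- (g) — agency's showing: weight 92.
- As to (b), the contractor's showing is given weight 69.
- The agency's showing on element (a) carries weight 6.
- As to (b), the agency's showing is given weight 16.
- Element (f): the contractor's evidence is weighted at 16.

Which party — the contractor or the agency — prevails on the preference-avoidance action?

contractor

Stage 1 — burden on contractor; standard: a preponderance (weight exceeds 49).
    (a): 59 − 6 = 53 > 49 [met]
    (b): 69 − 16 = 53 > 49 [met]
    (c): 57 − 6 = 51 > 49 [met]
  All elements met. The contractor retains the burden for Stage 2.
Stage 2 — burden on contractor; standard: clear and convincing evidence (weight is at least 76).
    (d): 76 ≥ 76 [met]
    (e): 77 ≥ 76 [met]
  Stage 2 carried; the burden shifts to the agency.
Stage 3 — burden on agency; standard: clear and convincing evidence (weight is at least 76).
    (f): 91 − 16 = 75 < 76 [not met]
    (g): 92 − 19 = 73 < 76 [not met]
  The agency does not carry Stage 3.
So the contractor prevails.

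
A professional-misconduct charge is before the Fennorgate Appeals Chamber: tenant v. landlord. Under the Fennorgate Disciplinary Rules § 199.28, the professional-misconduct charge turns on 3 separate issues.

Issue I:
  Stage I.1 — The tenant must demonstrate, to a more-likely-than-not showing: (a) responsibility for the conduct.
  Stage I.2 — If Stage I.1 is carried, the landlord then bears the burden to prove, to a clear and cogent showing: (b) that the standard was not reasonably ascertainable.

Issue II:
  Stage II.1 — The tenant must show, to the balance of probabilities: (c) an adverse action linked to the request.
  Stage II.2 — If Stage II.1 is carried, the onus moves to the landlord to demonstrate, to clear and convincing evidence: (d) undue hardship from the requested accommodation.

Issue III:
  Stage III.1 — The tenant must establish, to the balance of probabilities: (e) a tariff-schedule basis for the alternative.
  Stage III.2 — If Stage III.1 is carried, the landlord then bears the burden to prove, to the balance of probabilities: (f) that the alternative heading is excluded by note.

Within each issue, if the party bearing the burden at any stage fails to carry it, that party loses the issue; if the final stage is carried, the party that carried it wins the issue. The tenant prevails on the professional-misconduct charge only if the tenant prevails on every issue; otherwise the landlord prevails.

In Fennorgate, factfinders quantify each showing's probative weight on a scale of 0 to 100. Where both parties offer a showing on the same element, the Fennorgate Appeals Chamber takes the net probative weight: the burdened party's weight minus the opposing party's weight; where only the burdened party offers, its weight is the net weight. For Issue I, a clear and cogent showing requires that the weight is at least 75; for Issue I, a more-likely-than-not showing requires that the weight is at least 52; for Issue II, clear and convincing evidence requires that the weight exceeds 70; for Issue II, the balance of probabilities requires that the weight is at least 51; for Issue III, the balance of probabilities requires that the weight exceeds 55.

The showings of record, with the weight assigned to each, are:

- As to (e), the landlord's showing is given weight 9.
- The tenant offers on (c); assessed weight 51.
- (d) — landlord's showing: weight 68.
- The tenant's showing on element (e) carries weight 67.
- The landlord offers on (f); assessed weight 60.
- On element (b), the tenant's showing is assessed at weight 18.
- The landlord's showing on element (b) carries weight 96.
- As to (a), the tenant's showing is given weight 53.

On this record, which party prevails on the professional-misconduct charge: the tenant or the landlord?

landlord

— Issue I —
At Stage I.1 the tenant must meet a more-likely-than-not showing (weight is at least 52): on (a) the weight is 53, ≥ 52, so (a) meets the standard.
  Stage I.1 carried; the burden shifts to the landlord.
At Stage I.2 the landlord must meet a clear and cogent showing (weight is at least 75): on (b) the weight is 96 less the opposing 18 gives net 78, ≥ 75, so (b) meets the standard.
  All elements met at the final stage.
Every stage carried; the landlord prevails on this issue.
— Issue II —
At Stage II.1 the tenant must meet the balance of probabilities (weight is at least 51): on (c) the weight is 51, which does reach 51, so (c) meets the standard.
  The tenant carries Stage II.1; the landlord now bears the burden.
At Stage II.2 the landlord must meet clear and convincing evidence (weight exceeds 70): on (d) the weight is 68, which does not exceed 70, so (d) does not meet the standard.
  Stage II.2 not carried; the landlord fails its burden.
The analysis ends at Stage II.2; the tenant prevails on this issue.
— Issue III —
Stage III.1 — burden on tenant; standard: the balance of probabilities (weight exceeds 55).
    (e): 67 − 9 = 58 > 55 [met]
  All elements met. The burden passes to the landlord.
Stage III.2 — burden on landlord; standard: the balance of probabilities (weight exceeds 55).
    (f): 60 > 55 [met]
  All elements met at the final stage.
All stages carried — the landlord prevails on this issue.
Per-issue: Issue I → landlord; Issue II → tenant; Issue III → landlord. The tenant must prevail on every issue; overall, the landlord prevails.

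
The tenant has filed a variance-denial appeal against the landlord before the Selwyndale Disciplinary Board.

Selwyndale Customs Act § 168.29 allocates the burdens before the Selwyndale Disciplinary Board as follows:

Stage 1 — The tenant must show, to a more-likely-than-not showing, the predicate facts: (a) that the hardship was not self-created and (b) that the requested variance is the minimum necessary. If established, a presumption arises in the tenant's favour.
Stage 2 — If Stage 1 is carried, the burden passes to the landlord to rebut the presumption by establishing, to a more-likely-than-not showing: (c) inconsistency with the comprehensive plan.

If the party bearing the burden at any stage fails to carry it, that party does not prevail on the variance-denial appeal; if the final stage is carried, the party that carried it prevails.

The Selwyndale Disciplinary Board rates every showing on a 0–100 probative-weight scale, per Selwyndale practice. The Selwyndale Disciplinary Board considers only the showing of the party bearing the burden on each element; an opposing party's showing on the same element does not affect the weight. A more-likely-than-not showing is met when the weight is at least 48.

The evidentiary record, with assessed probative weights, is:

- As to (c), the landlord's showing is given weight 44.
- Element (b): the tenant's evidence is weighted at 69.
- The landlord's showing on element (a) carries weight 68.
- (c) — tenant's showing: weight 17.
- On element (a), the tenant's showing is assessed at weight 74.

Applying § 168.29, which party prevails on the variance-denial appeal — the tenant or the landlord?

tenant

At Stage 1 the tenant must meet a more-likely-than-not showing (weight is at least 48): on (a) the weight is 74 (the landlord's 68 is given no effect), ≥ 48, so (a) meets the standard; on (b) the weight is 69, which does reach 48, so (b) meets the standard.
  Stage 1 carried; the burden shifts to the landlord.
At Stage 2 the landlord must meet a more-likely-than-not showing (weight is at least 48): on (c) the weight is 44 (the tenant's 17 is given no effect), < 48, so (c) does not meet the standard.
  The landlord does not carry Stage 2.
The analysis ends at Stage 2; the tenant prevails.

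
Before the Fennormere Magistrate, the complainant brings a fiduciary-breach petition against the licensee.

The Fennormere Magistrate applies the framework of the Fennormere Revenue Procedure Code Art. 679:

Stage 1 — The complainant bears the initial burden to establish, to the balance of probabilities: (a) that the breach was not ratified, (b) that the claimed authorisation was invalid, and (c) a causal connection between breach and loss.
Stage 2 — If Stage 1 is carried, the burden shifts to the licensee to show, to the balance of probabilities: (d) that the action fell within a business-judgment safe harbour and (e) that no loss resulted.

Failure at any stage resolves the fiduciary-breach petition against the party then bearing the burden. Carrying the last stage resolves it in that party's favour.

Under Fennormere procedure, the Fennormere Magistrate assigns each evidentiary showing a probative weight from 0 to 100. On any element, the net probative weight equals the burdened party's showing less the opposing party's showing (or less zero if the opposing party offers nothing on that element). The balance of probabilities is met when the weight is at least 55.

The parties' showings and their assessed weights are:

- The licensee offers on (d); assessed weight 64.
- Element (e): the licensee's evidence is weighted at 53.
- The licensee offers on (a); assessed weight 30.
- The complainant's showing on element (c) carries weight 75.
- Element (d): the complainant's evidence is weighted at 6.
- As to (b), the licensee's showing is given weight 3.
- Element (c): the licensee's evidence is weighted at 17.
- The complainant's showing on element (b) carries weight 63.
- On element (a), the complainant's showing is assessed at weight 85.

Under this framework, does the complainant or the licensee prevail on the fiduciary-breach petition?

complainant

Stage 1 — burden on complainant; standard: the balance of probabilities (weight is at least 55).
    (a): 85 − 30 = 55 ≥ 55 [met]
    (b): 63 − 3 = 60 ≥ 55 [met]
    (c): 75 − 17 = 58 ≥ 55 [met]
  The complainant carries Stage 1; the licensee now bears the burden.
Stage 2 — burden on licensee; standard: the balance of probabilities (weight is at least 55).
    (d): 64 − 6 = 58 ≥ 55 [met]
    (e): 53 < 55 [not met]
  Not every element is met, so the licensee fails to carry Stage 2.
So the complainant prevails.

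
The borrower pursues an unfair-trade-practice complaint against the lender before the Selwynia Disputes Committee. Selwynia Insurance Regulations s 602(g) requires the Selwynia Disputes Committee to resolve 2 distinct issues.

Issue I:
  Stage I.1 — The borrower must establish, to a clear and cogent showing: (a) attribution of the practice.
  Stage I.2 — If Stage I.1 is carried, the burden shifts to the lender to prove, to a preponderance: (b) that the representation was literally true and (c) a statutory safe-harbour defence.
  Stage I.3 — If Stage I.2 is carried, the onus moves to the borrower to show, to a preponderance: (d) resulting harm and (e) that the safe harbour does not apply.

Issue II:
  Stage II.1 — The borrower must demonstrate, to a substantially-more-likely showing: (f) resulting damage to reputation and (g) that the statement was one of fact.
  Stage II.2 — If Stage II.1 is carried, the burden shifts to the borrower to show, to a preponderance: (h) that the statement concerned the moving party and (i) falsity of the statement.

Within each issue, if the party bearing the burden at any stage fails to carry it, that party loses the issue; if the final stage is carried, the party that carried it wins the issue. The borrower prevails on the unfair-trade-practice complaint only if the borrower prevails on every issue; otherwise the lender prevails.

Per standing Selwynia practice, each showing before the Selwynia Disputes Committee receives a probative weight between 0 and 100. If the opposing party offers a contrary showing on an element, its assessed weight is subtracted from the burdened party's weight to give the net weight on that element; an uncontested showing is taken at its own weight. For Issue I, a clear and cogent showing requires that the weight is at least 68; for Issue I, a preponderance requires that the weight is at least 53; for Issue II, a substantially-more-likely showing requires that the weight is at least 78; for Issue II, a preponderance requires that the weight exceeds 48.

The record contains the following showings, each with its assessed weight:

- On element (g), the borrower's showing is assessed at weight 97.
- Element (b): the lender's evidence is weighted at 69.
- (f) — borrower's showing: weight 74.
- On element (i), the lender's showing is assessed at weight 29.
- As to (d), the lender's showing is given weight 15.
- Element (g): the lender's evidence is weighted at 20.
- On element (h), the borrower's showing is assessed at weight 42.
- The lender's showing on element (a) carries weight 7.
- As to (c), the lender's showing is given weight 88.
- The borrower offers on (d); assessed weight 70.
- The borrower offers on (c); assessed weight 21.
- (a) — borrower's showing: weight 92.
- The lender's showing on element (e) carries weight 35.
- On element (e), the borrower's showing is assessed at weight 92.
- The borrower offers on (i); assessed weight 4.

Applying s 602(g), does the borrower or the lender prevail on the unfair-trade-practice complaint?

— Issue I —
At Stage I.1 the borrower must meet a clear and cogent showing (weight is at least 68): on (a) the weight is 92 less the opposing 7 gives net 85, which does reach 68, so (a) meets the standard.
  Stage I.1 is satisfied; the onus moves to the lender.
At Stage I.2 the lender must meet a preponderance (weight is at least 53): on (b) the weight is 69, ≥ 53, so (b) meets the standard; on (c) the weight is 88 less the opposing 21 gives net 67, which does reach 53, so (c) meets the standard.
  All elements met. The burden passes to the borrower.
At Stage I.3 the borrower must meet a preponderance (weight is at least 53): on (d) the weight is 70 less the opposing 15 gives net 55, ≥ 53, so (d) meets the standard; on (e) the weight is 92 less the opposing 35 gives net 57, which does reach 53, so (e) meets the standard.
  The borrower carries the last stage.
All stages carried — the borrower prevails on this issue.
— Issue II —
Stage II.1 — burden on borrower; standard: a substantially-more-likely showing (weight is at least 78).
    (f): 74 < 78 [not met]
    (g): 97 − 20 = 77 < 78 [not met]
  Stage II.1 not carried; the borrower fails its burden.
So the lender prevails on this issue.
Per-issue: Issue I → borrower; Issue II → lender. The borrower must prevail on every issue; overall, the lender prevails.

lender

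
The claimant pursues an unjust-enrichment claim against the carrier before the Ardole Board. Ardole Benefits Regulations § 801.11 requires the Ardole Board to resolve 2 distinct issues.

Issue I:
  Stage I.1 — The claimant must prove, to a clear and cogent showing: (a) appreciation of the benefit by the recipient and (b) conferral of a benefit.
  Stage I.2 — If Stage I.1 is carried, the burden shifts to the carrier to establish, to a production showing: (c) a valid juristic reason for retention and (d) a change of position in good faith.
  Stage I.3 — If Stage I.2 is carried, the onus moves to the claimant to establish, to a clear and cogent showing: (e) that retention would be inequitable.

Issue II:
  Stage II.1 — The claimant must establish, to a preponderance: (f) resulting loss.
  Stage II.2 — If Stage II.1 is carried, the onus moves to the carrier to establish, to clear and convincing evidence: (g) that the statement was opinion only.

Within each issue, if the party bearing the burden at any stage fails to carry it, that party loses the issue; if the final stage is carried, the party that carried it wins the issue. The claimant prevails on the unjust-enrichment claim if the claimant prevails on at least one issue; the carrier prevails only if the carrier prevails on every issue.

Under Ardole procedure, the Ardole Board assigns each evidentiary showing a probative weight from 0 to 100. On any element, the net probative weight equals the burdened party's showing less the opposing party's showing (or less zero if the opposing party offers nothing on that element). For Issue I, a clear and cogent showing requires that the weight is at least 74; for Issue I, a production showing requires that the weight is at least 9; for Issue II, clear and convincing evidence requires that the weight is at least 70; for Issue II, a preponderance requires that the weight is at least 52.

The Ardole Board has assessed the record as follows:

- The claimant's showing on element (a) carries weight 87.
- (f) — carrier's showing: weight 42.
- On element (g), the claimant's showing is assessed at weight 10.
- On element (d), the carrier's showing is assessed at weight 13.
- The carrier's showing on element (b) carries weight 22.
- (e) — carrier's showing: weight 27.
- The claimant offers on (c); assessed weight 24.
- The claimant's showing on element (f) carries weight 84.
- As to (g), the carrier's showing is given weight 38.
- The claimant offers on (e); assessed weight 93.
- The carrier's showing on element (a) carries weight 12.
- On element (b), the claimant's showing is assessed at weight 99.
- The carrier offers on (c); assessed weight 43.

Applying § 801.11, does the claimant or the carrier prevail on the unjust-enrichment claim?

— Issue I —
Stage I.1 (claimant, a clear and cogent showing, weight is at least 74): (a) net 87−12=75 ≥ 74 — meets; (b) net 99−22=77 ≥ 74 — meets.
  Stage I.1 carried; the burden shifts to the carrier.
Stage I.2 (carrier, a production showing, weight is at least 9): (c) net 43−24=19 ≥ 9 — meets; (d) 13 ≥ 9 — meets.
  Stage I.2 is satisfied; the onus moves to the claimant.
Stage I.3 (claimant, a clear and cogent showing, weight is at least 74): (e) net 93−27=66 < 74 — fails.
  Stage I.3 not carried; the claimant fails its burden.
So the carrier prevails on this issue.
— Issue II —
Stage II.1 — burden on claimant; standard: a preponderance (weight is at least 52).
    (f): 84 − 42 = 42 < 52 [not met]
  The claimant does not carry Stage II.1.
The carrier prevails on this issue.
Per-issue: Issue I → carrier; Issue II → carrier. The claimant must prevail on at least one issue; overall, the carrier prevails.

carrier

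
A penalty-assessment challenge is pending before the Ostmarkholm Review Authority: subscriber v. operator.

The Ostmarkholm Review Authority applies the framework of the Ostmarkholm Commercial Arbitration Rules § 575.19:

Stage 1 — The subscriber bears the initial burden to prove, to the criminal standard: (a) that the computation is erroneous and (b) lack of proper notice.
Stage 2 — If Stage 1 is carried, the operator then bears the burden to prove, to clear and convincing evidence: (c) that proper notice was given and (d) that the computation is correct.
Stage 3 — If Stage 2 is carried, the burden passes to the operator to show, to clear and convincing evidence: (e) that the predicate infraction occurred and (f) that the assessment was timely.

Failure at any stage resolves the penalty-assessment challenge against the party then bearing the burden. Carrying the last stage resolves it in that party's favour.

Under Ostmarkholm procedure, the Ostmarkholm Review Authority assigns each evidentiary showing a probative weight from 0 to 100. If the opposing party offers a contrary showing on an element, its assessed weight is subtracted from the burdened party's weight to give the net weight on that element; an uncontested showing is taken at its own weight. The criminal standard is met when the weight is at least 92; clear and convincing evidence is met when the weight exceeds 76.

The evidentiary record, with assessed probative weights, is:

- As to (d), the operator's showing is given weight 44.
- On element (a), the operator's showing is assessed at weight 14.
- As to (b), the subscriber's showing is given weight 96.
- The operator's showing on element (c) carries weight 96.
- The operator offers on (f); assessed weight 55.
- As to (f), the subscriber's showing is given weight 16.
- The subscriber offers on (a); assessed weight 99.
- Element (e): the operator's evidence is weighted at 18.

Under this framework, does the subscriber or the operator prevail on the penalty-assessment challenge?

Stage 1 — burden on subscriber; standard: the criminal standard (weight is at least 92).
    (a): 99 − 14 = 85 < 92 [not met]
    (b): 96 ≥ 92 [met]
  Not every element is met, so the subscriber fails to carry Stage 1.
The analysis ends at Stage 1; the operator prevails.

operator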